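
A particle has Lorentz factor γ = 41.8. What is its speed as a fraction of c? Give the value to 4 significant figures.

β ≈ 0.9997

β = √(1 − 1/γ²) = √(1 − 1/41.8²) = √(0.999428) = 0.9997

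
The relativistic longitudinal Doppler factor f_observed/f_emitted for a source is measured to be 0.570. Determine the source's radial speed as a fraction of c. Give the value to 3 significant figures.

f_obs/f_src = √((1−β)/(1+β)) = 0.570  ⇒  (1−β)/(1+β) = 0.32490
β = |1 − D²|/(1 + D²) = |1 − 0.32490|/(1 + 0.32490) = 0.510

β ≈ 0.510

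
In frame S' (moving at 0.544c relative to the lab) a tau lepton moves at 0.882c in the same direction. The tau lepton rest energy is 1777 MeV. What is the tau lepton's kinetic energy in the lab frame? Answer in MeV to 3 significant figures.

K ≈ 4870 MeV

u_lab = (0.882 + 0.544)/(1 + 0.882×0.544) = 0.963639
γ = 1/√(1 − 0.963639²) = 3.7424
K = (γ − 1)m₀c² = (3.7424 − 1) × 1777 = 2.7424 × 1777 = 4870 MeV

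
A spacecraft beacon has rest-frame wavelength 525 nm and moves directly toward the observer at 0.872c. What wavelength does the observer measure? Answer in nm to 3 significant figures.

Relativistic Doppler: λ_obs = λ_src √((1−β)/(1+β))
= 525 × √(0.12800/1.8720) = 525 × 0.26149 = 137 nm

λ_obs ≈ 137 nm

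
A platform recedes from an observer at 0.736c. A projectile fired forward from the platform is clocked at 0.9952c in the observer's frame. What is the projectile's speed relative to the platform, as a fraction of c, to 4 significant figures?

Inverse velocity addition: u' = (u − v)/(1 − uv/c²)
= (0.9952 − 0.736)/(1 − 0.9952×0.736) = 0.2592/0.267533 = 0.9689

u' ≈ 0.9689c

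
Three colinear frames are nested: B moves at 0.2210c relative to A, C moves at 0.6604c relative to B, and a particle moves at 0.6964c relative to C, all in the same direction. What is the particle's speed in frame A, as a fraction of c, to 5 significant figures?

u ≈ 0.95436c

Compose boost 2: (0.6604 + 0.2210)/(1 + 0.6604×0.2210) = 0.88140/1.145948 = 0.7691446
Compose boost 3: (0.6964 + 0.7691446)/(1 + 0.6964×0.7691446) = 1.465545/1.535632 = 0.95436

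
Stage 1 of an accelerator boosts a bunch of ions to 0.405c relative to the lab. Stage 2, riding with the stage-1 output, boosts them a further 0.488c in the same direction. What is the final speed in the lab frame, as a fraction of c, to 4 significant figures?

Compose boost 2: (0.488 + 0.405)/(1 + 0.488×0.405) = 0.8930/1.19764 = 0.7456

u ≈ 0.7456c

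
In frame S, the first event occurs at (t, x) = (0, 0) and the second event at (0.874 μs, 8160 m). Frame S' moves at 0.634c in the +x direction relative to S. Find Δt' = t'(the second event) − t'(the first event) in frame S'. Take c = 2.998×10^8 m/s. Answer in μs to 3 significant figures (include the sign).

Δt' ≈ -21.2 μs

γ = 1/√(1 − 0.634²) = 1.2931
Δt' = γ(Δt − vΔx/c²) = 1.2931 × (0.874 μs − 0.634×8160 m / (2.998×10^8 m/s))
= 1.2931 × (-16.382 μs) = -21.2 μs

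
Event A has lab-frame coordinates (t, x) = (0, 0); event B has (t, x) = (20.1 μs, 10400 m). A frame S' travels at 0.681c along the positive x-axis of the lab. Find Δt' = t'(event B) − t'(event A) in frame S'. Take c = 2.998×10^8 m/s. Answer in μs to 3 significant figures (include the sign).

Δt' ≈ -4.81 μs

γ = 1/√(1 − 0.681²) = 1.3656
Δt' = γ(Δt − vΔx/c²) = 1.3656 × (20.1 μs − 0.681×10400 m / (2.998×10^8 m/s))
= 1.3656 × (-3.5237 μs) = -4.81 μs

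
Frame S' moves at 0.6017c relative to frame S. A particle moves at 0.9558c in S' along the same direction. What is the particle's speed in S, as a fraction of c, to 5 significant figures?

Relativistic velocity addition: u = (u' + v)/(1 + u'v/c²)
= (0.9558 + 0.6017)/(1 + 0.9558×0.6017) = 1.5575/1.575105 = 0.98882

u ≈ 0.98882c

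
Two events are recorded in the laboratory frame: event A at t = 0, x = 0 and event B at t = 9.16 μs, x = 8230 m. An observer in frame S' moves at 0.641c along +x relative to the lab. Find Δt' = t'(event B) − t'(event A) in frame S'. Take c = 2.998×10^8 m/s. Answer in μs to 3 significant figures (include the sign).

Δt' ≈ -11.0 μs

γ = 1/√(1 − 0.641²) = 1.3029
Δt' = γ(Δt − vΔx/c²) = 1.3029 × (9.16 μs − 0.641×8230 m / (2.998×10^8 m/s))
= 1.3029 × (-8.4365 μs) = -11.0 μs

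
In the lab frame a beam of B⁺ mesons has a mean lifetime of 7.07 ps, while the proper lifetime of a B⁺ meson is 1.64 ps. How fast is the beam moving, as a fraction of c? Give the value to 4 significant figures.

γ = Δt/τ₀ = 7.07/1.64 = 4.31098
β = √(1 − 1/γ²) = √(1 − 1/4.31098²) = 0.9727

β ≈ 0.9727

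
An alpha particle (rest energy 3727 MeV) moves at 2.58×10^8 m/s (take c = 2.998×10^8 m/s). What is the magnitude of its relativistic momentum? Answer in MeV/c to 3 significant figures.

p ≈ 6300 MeV/c

β = v/c = 2.58×10^8 / 2.998×10^8 = 0.86057
γ = 1/√(1 − 0.86057²) = 1.9634
p = γβm₀c = 1.9634 × 0.86057 × 3727 MeV/c = 6300 MeV/c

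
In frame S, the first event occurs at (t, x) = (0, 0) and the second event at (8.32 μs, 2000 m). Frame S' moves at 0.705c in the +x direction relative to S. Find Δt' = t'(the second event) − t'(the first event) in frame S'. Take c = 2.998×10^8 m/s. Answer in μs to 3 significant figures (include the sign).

γ = 1/√(1 − 0.705²) = 1.4100
Δt' = γ(Δt − vΔx/c²) = 1.4100 × (8.32 μs − 0.705×2000 m / (2.998×10^8 m/s))
= 1.4100 × (3.6169 μs) = 5.10 μs

Δt' ≈ 5.10 μs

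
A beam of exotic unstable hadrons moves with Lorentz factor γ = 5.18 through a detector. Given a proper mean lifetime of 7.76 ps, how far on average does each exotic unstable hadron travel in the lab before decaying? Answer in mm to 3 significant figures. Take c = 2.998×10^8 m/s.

β = √(1 − 1/γ²) = √(1 − 1/5.18²) = 0.98119
Dilated lifetime: Δt = γτ₀ = 5.18 × 7.76 ps = 40.197 ps
d = vΔt = 0.98119c × 40.197 ps = 2.9416×10^8 m/s × 4.0197×10^-11 s = 11.8 mm

d ≈ 11.8 mm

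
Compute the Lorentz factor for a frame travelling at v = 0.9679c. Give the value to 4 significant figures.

γ = 1/√(1 − β²) = 1/√(1 − 0.9679²) = 1/√(0.0631696) = 3.979

γ ≈ 3.979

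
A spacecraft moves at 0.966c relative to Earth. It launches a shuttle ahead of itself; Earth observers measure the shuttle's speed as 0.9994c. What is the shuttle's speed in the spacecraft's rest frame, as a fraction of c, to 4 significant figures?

u' ≈ 0.9659c

Inverse velocity addition: u' = (u − v)/(1 − uv/c²)
= (0.9994 − 0.966)/(1 − 0.9994×0.966) = 0.03340/0.0345796 = 0.9659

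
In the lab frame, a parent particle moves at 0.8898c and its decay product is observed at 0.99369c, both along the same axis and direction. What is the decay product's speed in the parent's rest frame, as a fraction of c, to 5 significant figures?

Inverse velocity addition: u' = (u − v)/(1 − uv/c²)
= (0.99369 − 0.8898)/(1 − 0.99369×0.8898) = 0.10389/0.1158146 = 0.89704

u' ≈ 0.89704c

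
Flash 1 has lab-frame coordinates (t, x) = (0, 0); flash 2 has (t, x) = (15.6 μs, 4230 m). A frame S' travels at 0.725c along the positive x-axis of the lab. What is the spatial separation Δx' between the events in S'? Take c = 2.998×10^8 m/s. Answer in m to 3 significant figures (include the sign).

γ = 1/√(1 − 0.725²) = 1.4519
Δx' = γ(Δx − vΔt) = 1.4519 × (4230 m − 0.725×(2.998×10^8 m/s)×15.6×10^-6 s)
= 1.4519 × (839.26 m) = 1220 m

Δx' ≈ 1220 m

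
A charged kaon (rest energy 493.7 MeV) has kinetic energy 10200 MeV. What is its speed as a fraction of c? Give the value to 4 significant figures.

β ≈ 0.9989

γ = 1 + K/(m₀c²) = 1 + 10200/493.7 = 21.6603
β = √(1 − 1/γ²) = 0.9989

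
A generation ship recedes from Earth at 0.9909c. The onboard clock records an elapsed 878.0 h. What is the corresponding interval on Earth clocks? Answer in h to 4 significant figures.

Δt ≈ 6523 h

γ = 1/√(1 − 0.9909²) = 7.42941
Time dilation: Δt = γτ₀ = 7.42941 × 878.0 h = 6523 h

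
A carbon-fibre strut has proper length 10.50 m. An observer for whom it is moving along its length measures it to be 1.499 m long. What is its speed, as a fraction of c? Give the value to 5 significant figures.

γ = L₀/L = 10.50/1.499 = 7.004670
β = √(1 − 1/γ²) = 0.98976

β ≈ 0.98976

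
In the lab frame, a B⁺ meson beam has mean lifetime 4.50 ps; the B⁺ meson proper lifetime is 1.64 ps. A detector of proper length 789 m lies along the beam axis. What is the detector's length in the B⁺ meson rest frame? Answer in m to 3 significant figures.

Time dilation ⇒ γ = Δt/τ₀ = 4.50/1.64 = 2.7439
Length contraction: L = L₀/γ = 789/2.7439 = 288 m

L ≈ 288 m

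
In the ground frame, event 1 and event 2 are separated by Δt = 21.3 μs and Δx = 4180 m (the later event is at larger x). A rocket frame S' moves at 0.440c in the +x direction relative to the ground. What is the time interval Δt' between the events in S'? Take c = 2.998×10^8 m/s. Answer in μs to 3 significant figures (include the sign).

γ = 1/√(1 − 0.440²) = 1.1136
Δt' = γ(Δt − vΔx/c²) = 1.1136 × (21.3 μs − 0.440×4180 m / (2.998×10^8 m/s))
= 1.1136 × (15.165 μs) = 16.9 μs

Δt' ≈ 16.9 μs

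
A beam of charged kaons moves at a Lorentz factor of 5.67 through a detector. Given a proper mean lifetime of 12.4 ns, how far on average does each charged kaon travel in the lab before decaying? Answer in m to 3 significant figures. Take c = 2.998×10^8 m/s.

β = √(1 − 1/γ²) = √(1 − 1/5.67²) = 0.98432
Dilated lifetime: Δt = γτ₀ = 5.67 × 12.4 ns = 70.308 ns
d = vΔt = 0.98432c × 70.308 ns = 2.9510×10^8 m/s × 7.0308×10^-8 s = 20.7 m

d ≈ 20.7 m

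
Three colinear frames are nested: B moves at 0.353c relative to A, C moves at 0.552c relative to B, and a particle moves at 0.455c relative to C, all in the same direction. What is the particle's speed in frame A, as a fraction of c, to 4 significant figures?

u ≈ 0.9017c

Compose boost 2: (0.552 + 0.353)/(1 + 0.552×0.353) = 0.9050/1.19486 = 0.757413
Compose boost 3: (0.455 + 0.757413)/(1 + 0.455×0.757413) = 1.21241/1.34462 = 0.9017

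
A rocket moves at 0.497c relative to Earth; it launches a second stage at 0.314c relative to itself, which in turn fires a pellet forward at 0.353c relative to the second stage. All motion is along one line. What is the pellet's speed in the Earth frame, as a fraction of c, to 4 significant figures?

Compose boost 2: (0.314 + 0.497)/(1 + 0.314×0.497) = 0.8110/1.15606 = 0.701522
Compose boost 3: (0.353 + 0.701522)/(1 + 0.353×0.701522) = 1.05452/1.24764 = 0.8452

u ≈ 0.8452c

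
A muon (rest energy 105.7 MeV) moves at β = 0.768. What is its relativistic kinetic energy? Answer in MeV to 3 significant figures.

K ≈ 59.3 MeV

γ = 1/√(1 − 0.768²) = 1.5614
K = (γ − 1)m₀c² = (1.5614 − 1) × 105.7 MeV = 0.56140 × 105.7 MeV = 59.3 MeV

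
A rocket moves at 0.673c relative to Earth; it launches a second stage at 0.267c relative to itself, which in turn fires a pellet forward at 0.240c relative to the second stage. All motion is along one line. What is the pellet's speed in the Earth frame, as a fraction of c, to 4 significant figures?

Compose boost 2: (0.267 + 0.673)/(1 + 0.267×0.673) = 0.9400/1.17969 = 0.796819
Compose boost 3: (0.240 + 0.796819)/(1 + 0.240×0.796819) = 1.03682/1.19124 = 0.8704

u ≈ 0.8704c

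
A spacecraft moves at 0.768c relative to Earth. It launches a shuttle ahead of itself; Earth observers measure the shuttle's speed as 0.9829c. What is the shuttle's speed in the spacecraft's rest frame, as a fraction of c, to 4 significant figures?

u' ≈ 0.8767c

Inverse velocity addition: u' = (u − v)/(1 − uv/c²)
= (0.9829 − 0.768)/(1 − 0.9829×0.768) = 0.2149/0.245133 = 0.8767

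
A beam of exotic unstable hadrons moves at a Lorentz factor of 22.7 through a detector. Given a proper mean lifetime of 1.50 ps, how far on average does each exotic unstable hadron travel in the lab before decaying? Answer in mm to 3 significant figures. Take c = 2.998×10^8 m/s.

d ≈ 10.2 mm

β = √(1 − 1/γ²) = √(1 − 1/22.7²) = 0.99903
Dilated lifetime: Δt = γτ₀ = 22.7 × 1.50 ps = 34.050 ps
d = vΔt = 0.99903c × 34.050 ps = 2.9951×10^8 m/s × 3.4050×10^-11 s = 10.2 mm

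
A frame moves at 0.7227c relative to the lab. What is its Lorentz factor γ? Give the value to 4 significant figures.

γ = 1/√(1 − β²) = 1/√(1 − 0.7227²) = 1/√(0.477705) = 1.447

γ ≈ 1.447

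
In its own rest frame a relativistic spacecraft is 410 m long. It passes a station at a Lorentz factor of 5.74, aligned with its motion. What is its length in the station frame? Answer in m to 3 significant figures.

L ≈ 71.4 m

γ = 5.74 (given)
Length contraction: L = L₀/γ = 410/5.74 = 71.4 m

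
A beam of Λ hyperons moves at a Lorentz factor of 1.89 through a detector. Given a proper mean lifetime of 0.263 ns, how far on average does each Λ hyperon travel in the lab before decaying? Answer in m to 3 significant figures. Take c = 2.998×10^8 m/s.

β = √(1 − 1/γ²) = √(1 − 1/1.89²) = 0.84856
Dilated lifetime: Δt = γτ₀ = 1.89 × 0.263 ns = 0.49707 ns
d = vΔt = 0.84856c × 0.49707 ns = 2.5440×10^8 m/s × 4.9707×10^-10 s = 0.126 m

d ≈ 0.126 m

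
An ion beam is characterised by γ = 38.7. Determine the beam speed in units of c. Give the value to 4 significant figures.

β = √(1 − 1/γ²) = √(1 − 1/38.7²) = √(0.999332) = 0.9997

β ≈ 0.9997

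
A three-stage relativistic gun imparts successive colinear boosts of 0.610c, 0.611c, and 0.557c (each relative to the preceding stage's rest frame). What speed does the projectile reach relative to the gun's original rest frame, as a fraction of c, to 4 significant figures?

Compose boost 2: (0.611 + 0.610)/(1 + 0.611×0.610) = 1.221/1.37271 = 0.889481
Compose boost 3: (0.557 + 0.889481)/(1 + 0.557×0.889481) = 1.44648/1.49544 = 0.9673

u ≈ 0.9673c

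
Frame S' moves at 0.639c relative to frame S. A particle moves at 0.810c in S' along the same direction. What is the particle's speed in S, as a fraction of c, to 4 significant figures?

u ≈ 0.9548c

Relativistic velocity addition: u = (u' + v)/(1 + u'v/c²)
= (0.810 + 0.639)/(1 + 0.810×0.639) = 1.449/1.51759 = 0.9548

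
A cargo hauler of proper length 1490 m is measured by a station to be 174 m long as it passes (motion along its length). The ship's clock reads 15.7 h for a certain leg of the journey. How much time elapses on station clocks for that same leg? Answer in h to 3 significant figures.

Length contraction ⇒ γ = L₀/L = 1490/174 = 8.5632
Time dilation: Δt = γτ₀ = 8.5632 × 15.7 h = 134 h

Δt ≈ 134 h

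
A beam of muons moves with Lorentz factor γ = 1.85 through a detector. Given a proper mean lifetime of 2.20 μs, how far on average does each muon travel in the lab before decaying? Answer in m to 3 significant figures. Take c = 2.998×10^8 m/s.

β = √(1 − 1/γ²) = √(1 − 1/1.85²) = 0.84132
Dilated lifetime: Δt = γτ₀ = 1.85 × 2.20 μs = 4.0700 μs
d = vΔt = 0.84132c × 4.0700 μs = 2.5223×10^8 m/s × 4.0700×10^-6 s = 1030 m

d ≈ 1030 m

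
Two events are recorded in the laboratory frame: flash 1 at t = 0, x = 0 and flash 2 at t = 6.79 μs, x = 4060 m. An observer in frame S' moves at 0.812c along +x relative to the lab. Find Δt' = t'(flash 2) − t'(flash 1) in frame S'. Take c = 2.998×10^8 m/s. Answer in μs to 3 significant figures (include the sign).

Δt' ≈ -7.21 μs

γ = 1/√(1 − 0.812²) = 1.7133
Δt' = γ(Δt − vΔx/c²) = 1.7133 × (6.79 μs − 0.812×4060 m / (2.998×10^8 m/s))
= 1.7133 × (-4.2064 μs) = -7.21 μs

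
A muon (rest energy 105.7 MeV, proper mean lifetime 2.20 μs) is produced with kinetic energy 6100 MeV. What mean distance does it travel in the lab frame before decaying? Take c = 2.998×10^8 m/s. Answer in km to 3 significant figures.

d ≈ 38.7 km

γ = 1 + K/(m₀c²) = 1 + 6100/105.7 = 58.711
β = √(1 − 1/γ²) = 0.99985
Dilated lifetime: γτ₀ = 58.711 × 2.20 μs = 129.16 μs
d = βc·γτ₀ = 0.99985 × (2.998×10^8 m/s) × 0.00012916 s = 38.7 km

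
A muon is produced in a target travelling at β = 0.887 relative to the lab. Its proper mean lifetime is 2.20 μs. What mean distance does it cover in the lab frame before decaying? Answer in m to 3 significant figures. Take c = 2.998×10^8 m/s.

d ≈ 1270 m

γ = 1/√(1 − 0.887²) = 2.1656
Dilated lifetime: Δt = γτ₀ = 2.1656 × 2.20 μs = 4.7643 μs
d = vΔt = 0.887c × 4.7643 μs = 2.6592×10^8 m/s × 4.7643×10^-6 s = 1270 m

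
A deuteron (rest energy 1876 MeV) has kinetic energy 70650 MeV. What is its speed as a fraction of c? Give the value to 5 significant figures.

β ≈ 0.99967

γ = 1 + K/(m₀c²) = 1 + 70650/1876 = 38.65991
β = √(1 − 1/γ²) = 0.99967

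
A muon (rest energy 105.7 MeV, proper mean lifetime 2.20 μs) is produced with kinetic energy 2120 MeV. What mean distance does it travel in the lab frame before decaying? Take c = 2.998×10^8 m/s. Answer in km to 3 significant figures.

γ = 1 + K/(m₀c²) = 1 + 2120/105.7 = 21.057
β = √(1 − 1/γ²) = 0.99887
Dilated lifetime: γτ₀ = 21.057 × 2.20 μs = 46.325 μs
d = βc·γτ₀ = 0.99887 × (2.998×10^8 m/s) × 4.6325×10^-5 s = 13.9 km

d ≈ 13.9 km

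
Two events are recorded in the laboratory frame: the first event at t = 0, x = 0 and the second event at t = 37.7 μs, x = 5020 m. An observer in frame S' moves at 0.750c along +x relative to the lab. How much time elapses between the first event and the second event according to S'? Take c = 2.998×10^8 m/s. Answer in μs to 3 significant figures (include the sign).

Δt' ≈ 38.0 μs

γ = 1/√(1 − 0.750²) = 1.5119
Δt' = γ(Δt − vΔx/c²) = 1.5119 × (37.7 μs − 0.750×5020 m / (2.998×10^8 m/s))
= 1.5119 × (25.142 μs) = 38.0 μs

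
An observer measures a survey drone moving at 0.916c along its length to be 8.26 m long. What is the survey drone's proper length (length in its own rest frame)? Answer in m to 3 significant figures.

L₀ ≈ 20.6 m

γ = 1/√(1 − 0.916²) = 2.4927
L₀ = γL = 2.4927 × 8.26 = 20.6 m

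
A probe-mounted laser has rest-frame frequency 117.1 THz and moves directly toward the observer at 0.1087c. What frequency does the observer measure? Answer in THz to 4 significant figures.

f_obs ≈ 130.6 THz

Relativistic Doppler: f_obs = f_src √((1+β)/(1−β))
= 117.1 × √(1.10870/0.891300) = 117.1 × 1.11531 = 130.6 THz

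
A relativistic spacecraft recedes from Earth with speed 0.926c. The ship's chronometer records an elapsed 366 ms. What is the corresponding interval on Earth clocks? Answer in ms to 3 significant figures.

γ = 1/√(1 − 0.926²) = 2.6488
Time dilation: Δt = γτ₀ = 2.6488 × 366 ms = 969 ms

Δt ≈ 969 ms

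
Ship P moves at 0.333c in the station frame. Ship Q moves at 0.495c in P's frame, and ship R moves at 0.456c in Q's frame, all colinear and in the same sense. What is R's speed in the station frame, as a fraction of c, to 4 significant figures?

u ≈ 0.8812c

Compose boost 2: (0.495 + 0.333)/(1 + 0.495×0.333) = 0.8280/1.16484 = 0.710830
Compose boost 3: (0.456 + 0.710830)/(1 + 0.456×0.710830) = 1.16683/1.32414 = 0.8812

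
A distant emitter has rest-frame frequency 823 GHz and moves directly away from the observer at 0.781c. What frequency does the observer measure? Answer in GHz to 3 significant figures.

Relativistic Doppler: f_obs = f_src √((1−β)/(1+β))
= 823 × √(0.21900/1.7810) = 823 × 0.35066 = 289 GHz

f_obs ≈ 289 GHz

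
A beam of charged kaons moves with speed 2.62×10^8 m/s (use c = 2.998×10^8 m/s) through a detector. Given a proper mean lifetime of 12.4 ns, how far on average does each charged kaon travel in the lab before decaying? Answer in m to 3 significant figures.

d ≈ 6.68 m

β = v/c = 2.62×10^8 / 2.998×10^8 = 0.87392
γ = 1/√(1 − 0.87392²) = 2.0573
Dilated lifetime: Δt = γτ₀ = 2.0573 × 12.4 ns = 25.510 ns
d = vΔt = 0.87392c × 25.510 ns = 2.6200×10^8 m/s × 2.5510×10^-8 s = 6.68 m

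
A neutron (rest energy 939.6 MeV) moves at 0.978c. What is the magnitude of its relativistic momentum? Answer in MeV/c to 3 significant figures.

p ≈ 4410 MeV/c

γ = 1/√(1 − 0.978²) = 4.7938
p = γβm₀c = 4.7938 × 0.978 × 939.6 MeV/c = 4410 MeV/c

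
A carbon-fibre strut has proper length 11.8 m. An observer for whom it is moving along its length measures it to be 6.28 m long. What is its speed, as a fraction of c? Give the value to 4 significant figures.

β ≈ 0.8466

γ = L₀/L = 11.8/6.28 = 1.87898
β = √(1 − 1/γ²) = 0.8466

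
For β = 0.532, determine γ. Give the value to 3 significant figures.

γ ≈ 1.18

γ = 1/√(1 − β²) = 1/√(1 − 0.532²) = 1/√(0.71698) = 1.18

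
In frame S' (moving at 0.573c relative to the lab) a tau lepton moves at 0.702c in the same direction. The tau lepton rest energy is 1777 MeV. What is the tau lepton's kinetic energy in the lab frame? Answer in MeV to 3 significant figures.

K ≈ 2490 MeV

u_lab = (0.702 + 0.573)/(1 + 0.702×0.573) = 0.909256
γ = 1/√(1 − 0.909256²) = 2.4025
K = (γ − 1)m₀c² = (2.4025 − 1) × 1777 = 1.4025 × 1777 = 2490 MeV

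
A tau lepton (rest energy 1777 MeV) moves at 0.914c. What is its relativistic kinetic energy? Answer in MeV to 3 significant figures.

γ = 1/√(1 − 0.914²) = 2.4648
K = (γ − 1)m₀c² = (2.4648 − 1) × 1777 MeV = 1.4648 × 1777 MeV = 2600 MeV

K ≈ 2600 MeV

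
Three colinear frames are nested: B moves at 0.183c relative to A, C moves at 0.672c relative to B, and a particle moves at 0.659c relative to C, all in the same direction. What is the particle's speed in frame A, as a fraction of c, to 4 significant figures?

Compose boost 2: (0.672 + 0.183)/(1 + 0.672×0.183) = 0.8550/1.12298 = 0.761370
Compose boost 3: (0.659 + 0.761370)/(1 + 0.659×0.761370) = 1.42037/1.50174 = 0.9458

u ≈ 0.9458c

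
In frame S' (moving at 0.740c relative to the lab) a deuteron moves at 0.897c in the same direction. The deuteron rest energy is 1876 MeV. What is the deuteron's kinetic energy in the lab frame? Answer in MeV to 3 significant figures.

u_lab = (0.897 + 0.740)/(1 + 0.897×0.740) = 0.983904
γ = 1/√(1 − 0.983904²) = 5.5961
K = (γ − 1)m₀c² = (5.5961 − 1) × 1876 = 4.5961 × 1876 = 8620 MeV

K ≈ 8620 MeV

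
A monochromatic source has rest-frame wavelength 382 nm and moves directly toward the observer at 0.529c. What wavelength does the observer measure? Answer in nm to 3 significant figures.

λ_obs ≈ 212 nm

Relativistic Doppler: λ_obs = λ_src √((1−β)/(1+β))
= 382 × √(0.47100/1.5290) = 382 × 0.55502 = 212 nm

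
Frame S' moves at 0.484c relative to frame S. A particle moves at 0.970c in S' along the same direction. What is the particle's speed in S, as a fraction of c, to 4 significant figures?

u ≈ 0.9895c

Relativistic velocity addition: u = (u' + v)/(1 + u'v/c²)
= (0.970 + 0.484)/(1 + 0.970×0.484) = 1.454/1.46948 = 0.9895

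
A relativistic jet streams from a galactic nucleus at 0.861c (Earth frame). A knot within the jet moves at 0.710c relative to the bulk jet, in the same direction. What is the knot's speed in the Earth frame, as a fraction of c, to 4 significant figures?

Relativistic velocity addition: u = (u' + v)/(1 + u'v/c²)
= (0.710 + 0.861)/(1 + 0.710×0.861) = 1.571/1.61131 = 0.9750

u ≈ 0.9750c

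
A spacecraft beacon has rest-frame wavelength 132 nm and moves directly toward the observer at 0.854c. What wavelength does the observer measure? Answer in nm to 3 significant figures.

λ_obs ≈ 37.0 nm

Relativistic Doppler: λ_obs = λ_src √((1−β)/(1+β))
= 132 × √(0.14600/1.8540) = 132 × 0.28062 = 37.0 nm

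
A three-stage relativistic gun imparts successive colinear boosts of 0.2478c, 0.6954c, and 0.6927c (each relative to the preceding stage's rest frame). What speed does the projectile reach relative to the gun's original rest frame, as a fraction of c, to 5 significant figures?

Compose boost 2: (0.6954 + 0.2478)/(1 + 0.6954×0.2478) = 0.94320/1.172320 = 0.8045584
Compose boost 3: (0.6927 + 0.8045584)/(1 + 0.6927×0.8045584) = 1.497258/1.557318 = 0.96143

u ≈ 0.96143c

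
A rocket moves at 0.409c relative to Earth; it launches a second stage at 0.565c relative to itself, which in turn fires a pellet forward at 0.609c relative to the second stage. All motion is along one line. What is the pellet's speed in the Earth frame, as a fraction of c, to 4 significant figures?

Compose boost 2: (0.565 + 0.409)/(1 + 0.565×0.409) = 0.9740/1.23108 = 0.791172
Compose boost 3: (0.609 + 0.791172)/(1 + 0.609×0.791172) = 1.40017/1.48182 = 0.9449

u ≈ 0.9449c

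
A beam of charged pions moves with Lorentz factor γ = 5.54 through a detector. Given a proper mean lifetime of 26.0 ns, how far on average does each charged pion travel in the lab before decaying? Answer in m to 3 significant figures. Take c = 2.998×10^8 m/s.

β = √(1 − 1/γ²) = √(1 − 1/5.54²) = 0.98357
Dilated lifetime: Δt = γτ₀ = 5.54 × 26.0 ns = 144.04 ns
d = vΔt = 0.98357c × 144.04 ns = 2.9488×10^8 m/s × 1.4404×10^-7 s = 42.5 m

d ≈ 42.5 m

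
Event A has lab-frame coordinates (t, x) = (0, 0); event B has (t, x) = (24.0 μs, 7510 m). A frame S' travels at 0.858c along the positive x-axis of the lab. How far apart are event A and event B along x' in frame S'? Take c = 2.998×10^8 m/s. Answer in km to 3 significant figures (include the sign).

γ = 1/√(1 − 0.858²) = 1.9469
Δx' = γ(Δx − vΔt) = 1.9469 × (7510 m − 0.858×(2.998×10^8 m/s)×24.0×10^-6 s)
= 1.9469 × (1336.5 m) = 2.60 km

Δx' ≈ 2.60 km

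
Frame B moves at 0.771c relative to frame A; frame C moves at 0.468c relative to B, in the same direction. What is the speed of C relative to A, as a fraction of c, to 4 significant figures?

Compose boost 2: (0.468 + 0.771)/(1 + 0.468×0.771) = 1.239/1.36083 = 0.9105

u ≈ 0.9105c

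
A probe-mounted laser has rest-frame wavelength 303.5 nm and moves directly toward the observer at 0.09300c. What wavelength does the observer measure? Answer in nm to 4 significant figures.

Relativistic Doppler: λ_obs = λ_src √((1−β)/(1+β))
= 303.5 × √(0.907000/1.09300) = 303.5 × 0.910948 = 276.5 nm

λ_obs ≈ 276.5 nm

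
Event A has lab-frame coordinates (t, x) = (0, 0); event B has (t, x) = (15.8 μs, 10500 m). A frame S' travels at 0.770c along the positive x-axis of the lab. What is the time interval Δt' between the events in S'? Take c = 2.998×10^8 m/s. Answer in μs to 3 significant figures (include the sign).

Δt' ≈ -17.5 μs

γ = 1/√(1 − 0.770²) = 1.5673
Δt' = γ(Δt − vΔx/c²) = 1.5673 × (15.8 μs − 0.770×10500 m / (2.998×10^8 m/s))
= 1.5673 × (-11.168 μs) = -17.5 μs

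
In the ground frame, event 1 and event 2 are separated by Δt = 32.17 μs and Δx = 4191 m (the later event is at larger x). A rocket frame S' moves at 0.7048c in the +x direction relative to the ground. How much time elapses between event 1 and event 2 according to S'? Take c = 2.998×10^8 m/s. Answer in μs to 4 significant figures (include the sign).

Δt' ≈ 31.46 μs

γ = 1/√(1 − 0.7048²) = 1.40963
Δt' = γ(Δt − vΔx/c²) = 1.40963 × (32.17 μs − 0.7048×4191 m / (2.998×10^8 m/s))
= 1.40963 × (22.3174 μs) = 31.46 μs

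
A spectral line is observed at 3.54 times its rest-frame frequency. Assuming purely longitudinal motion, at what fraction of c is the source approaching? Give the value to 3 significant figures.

f_obs/f_src = √((1+β)/(1−β)) = 3.54  ⇒  (1+β)/(1−β) = 12.532
β = |1 − D²|/(1 + D²) = |1 − 12.532|/(1 + 12.532) = 0.852

β ≈ 0.852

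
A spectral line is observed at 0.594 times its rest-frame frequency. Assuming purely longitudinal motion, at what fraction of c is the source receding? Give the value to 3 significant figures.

β ≈ 0.478

f_obs/f_src = √((1−β)/(1+β)) = 0.594  ⇒  (1−β)/(1+β) = 0.35284
β = |1 − D²|/(1 + D²) = |1 − 0.35284|/(1 + 0.35284) = 0.478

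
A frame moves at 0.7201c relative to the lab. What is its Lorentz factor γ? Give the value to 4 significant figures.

γ = 1/√(1 − β²) = 1/√(1 − 0.7201²) = 1/√(0.481456) = 1.441

γ ≈ 1.441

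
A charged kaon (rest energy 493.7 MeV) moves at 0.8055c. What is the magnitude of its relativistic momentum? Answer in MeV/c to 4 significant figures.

p ≈ 671.1 MeV/c

γ = 1/√(1 − 0.8055²) = 1.68749
p = γβm₀c = 1.68749 × 0.8055 × 493.7 MeV/c = 671.1 MeV/c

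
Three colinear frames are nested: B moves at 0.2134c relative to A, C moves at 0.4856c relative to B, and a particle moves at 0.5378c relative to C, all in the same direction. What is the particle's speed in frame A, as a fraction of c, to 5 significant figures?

u ≈ 0.87360c

Compose boost 2: (0.4856 + 0.2134)/(1 + 0.4856×0.2134) = 0.69900/1.103627 = 0.6333661
Compose boost 3: (0.5378 + 0.6333661)/(1 + 0.5378×0.6333661) = 1.171166/1.340624 = 0.87360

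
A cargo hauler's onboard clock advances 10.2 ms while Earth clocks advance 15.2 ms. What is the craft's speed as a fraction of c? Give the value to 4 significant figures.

β ≈ 0.7414

γ = Δt/τ₀ = 15.2/10.2 = 1.49020
β = √(1 − 1/γ²) = √(1 − 1/1.49020²) = 0.7414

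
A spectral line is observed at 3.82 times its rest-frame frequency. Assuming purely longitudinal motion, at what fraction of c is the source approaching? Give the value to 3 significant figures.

β ≈ 0.872

f_obs/f_src = √((1+β)/(1−β)) = 3.82  ⇒  (1+β)/(1−β) = 14.592
β = |1 − D²|/(1 + D²) = |1 − 14.592|/(1 + 14.592) = 0.872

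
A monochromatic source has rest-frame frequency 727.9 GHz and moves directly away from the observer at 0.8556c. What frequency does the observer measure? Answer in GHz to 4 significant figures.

f_obs ≈ 203.1 GHz

Relativistic Doppler: f_obs = f_src √((1−β)/(1+β))
= 727.9 × √(0.144400/1.85560) = 727.9 × 0.278960 = 203.1 GHz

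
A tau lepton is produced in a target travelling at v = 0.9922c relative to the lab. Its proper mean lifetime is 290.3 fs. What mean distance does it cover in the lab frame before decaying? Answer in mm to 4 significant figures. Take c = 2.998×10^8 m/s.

γ = 1/√(1 − 0.9922²) = 8.02207
Dilated lifetime: Δt = γτ₀ = 8.02207 × 290.3 fs = 2328.81 fs
d = vΔt = 0.9922c × 2328.81 fs = 2.97462×10^8 m/s × 2.32881×10^-12 s = 0.6927 mm

d ≈ 0.6927 mm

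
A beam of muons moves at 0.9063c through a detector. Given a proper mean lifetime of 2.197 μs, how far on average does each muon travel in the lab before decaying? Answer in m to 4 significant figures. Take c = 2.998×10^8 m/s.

d ≈ 1412 m

γ = 1/√(1 − 0.9063²) = 2.36611
Dilated lifetime: Δt = γτ₀ = 2.36611 × 2.197 μs = 5.19834 μs
d = vΔt = 0.9063c × 5.19834 μs = 2.71709×10^8 m/s × 5.19834×10^-6 s = 1412 m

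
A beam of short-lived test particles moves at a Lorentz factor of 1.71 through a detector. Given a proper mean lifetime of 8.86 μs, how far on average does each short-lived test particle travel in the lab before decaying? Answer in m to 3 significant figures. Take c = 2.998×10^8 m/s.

β = √(1 − 1/γ²) = √(1 − 1/1.71²) = 0.81118
Dilated lifetime: Δt = γτ₀ = 1.71 × 8.86 μs = 15.151 μs
d = vΔt = 0.81118c × 15.151 μs = 2.4319×10^8 m/s × 1.5151×10^-5 s = 3680 m

d ≈ 3680 m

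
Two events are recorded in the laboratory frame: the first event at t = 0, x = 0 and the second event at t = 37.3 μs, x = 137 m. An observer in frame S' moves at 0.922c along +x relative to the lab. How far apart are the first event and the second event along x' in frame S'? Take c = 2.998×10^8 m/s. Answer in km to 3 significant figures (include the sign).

γ = 1/√(1 − 0.922²) = 2.5827
Δx' = γ(Δx − vΔt) = 2.5827 × (137 m − 0.922×(2.998×10^8 m/s)×37.3×10^-6 s)
= 2.5827 × (-10173 m) = -26.3 km

Δx' ≈ -26.3 km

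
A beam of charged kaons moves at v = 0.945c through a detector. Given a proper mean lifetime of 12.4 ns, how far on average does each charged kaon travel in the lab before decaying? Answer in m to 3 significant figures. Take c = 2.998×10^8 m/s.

γ = 1/√(1 − 0.945²) = 3.0574
Dilated lifetime: Δt = γτ₀ = 3.0574 × 12.4 ns = 37.912 ns
d = vΔt = 0.945c × 37.912 ns = 2.8331×10^8 m/s × 3.7912×10^-8 s = 10.7 m

d ≈ 10.7 m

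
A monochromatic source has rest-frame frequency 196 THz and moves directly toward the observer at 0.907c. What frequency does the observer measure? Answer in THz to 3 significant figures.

f_obs ≈ 888 THz

Relativistic Doppler: f_obs = f_src √((1+β)/(1−β))
= 196 × √(1.9070/0.093000) = 196 × 4.5283 = 888 THz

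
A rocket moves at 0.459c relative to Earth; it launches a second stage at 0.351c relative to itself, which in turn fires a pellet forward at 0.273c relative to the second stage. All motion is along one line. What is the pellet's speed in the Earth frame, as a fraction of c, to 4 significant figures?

Compose boost 2: (0.351 + 0.459)/(1 + 0.351×0.459) = 0.8100/1.16111 = 0.697609
Compose boost 3: (0.273 + 0.697609)/(1 + 0.273×0.697609) = 0.970609/1.19045 = 0.8153

u ≈ 0.8153c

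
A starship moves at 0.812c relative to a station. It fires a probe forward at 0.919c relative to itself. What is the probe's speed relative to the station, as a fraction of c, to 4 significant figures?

u ≈ 0.9913c

Relativistic velocity addition: u = (u' + v)/(1 + u'v/c²)
= (0.919 + 0.812)/(1 + 0.919×0.812) = 1.731/1.74623 = 0.9913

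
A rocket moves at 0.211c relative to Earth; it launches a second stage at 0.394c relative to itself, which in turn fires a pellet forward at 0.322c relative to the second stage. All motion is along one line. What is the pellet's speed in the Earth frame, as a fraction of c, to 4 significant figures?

Compose boost 2: (0.394 + 0.211)/(1 + 0.394×0.211) = 0.6050/1.08313 = 0.558564
Compose boost 3: (0.322 + 0.558564)/(1 + 0.322×0.558564) = 0.880564/1.17986 = 0.7463

u ≈ 0.7463c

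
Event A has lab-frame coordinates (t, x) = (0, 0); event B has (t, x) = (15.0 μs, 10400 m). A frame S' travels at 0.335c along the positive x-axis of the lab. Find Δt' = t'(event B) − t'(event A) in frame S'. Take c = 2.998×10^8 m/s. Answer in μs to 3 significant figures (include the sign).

Δt' ≈ 3.59 μs

γ = 1/√(1 − 0.335²) = 1.0613
Δt' = γ(Δt − vΔx/c²) = 1.0613 × (15.0 μs − 0.335×10400 m / (2.998×10^8 m/s))
= 1.0613 × (3.3789 μs) = 3.59 μs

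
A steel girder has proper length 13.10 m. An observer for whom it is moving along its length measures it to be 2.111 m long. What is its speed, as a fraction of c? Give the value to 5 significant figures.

γ = L₀/L = 13.10/2.111 = 6.205590
β = √(1 − 1/γ²) = 0.98693

β ≈ 0.98693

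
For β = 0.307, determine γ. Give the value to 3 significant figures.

γ ≈ 1.05

γ = 1/√(1 − β²) = 1/√(1 − 0.307²) = 1/√(0.90575) = 1.05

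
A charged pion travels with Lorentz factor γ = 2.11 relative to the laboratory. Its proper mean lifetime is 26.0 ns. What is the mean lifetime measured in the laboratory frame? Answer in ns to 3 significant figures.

Δt ≈ 54.9 ns

γ = 2.11 (given)
Time dilation: Δt = γτ₀ = 2.11 × 26.0 ns = 54.9 ns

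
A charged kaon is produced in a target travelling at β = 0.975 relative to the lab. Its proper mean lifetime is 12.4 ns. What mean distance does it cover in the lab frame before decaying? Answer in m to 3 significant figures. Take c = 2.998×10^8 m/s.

γ = 1/√(1 − 0.975²) = 4.5004
Dilated lifetime: Δt = γτ₀ = 4.5004 × 12.4 ns = 55.804 ns
d = vΔt = 0.975c × 55.804 ns = 2.9230×10^8 m/s × 5.5804×10^-8 s = 16.3 m

d ≈ 16.3 m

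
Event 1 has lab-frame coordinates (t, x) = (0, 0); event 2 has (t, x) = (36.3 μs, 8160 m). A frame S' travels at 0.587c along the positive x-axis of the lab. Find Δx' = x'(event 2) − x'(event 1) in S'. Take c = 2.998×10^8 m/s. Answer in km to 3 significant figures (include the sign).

Δx' ≈ 2.19 km

γ = 1/√(1 − 0.587²) = 1.2352
Δx' = γ(Δx − vΔt) = 1.2352 × (8160 m − 0.587×(2.998×10^8 m/s)×36.3×10^-6 s)
= 1.2352 × (1771.8 m) = 2.19 km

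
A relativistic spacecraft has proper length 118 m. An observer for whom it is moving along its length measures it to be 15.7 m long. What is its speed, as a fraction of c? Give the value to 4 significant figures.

γ = L₀/L = 118/15.7 = 7.51592
β = √(1 − 1/γ²) = 0.9911

β ≈ 0.9911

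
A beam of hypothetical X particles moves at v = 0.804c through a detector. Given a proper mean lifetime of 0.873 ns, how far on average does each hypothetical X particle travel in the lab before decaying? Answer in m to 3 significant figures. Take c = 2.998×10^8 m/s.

γ = 1/√(1 − 0.804²) = 1.6817
Dilated lifetime: Δt = γτ₀ = 1.6817 × 0.873 ns = 1.4681 ns
d = vΔt = 0.804c × 1.4681 ns = 2.4104×10^8 m/s × 1.4681×10^-9 s = 0.354 m

d ≈ 0.354 m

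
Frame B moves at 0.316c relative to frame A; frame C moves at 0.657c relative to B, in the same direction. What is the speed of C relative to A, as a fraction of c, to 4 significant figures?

u ≈ 0.8057c

Compose boost 2: (0.657 + 0.316)/(1 + 0.657×0.316) = 0.9730/1.20761 = 0.8057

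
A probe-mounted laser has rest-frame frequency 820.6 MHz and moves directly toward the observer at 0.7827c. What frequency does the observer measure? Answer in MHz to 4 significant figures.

Relativistic Doppler: f_obs = f_src √((1+β)/(1−β))
= 820.6 × √(1.78270/0.217300) = 820.6 × 2.86424 = 2350 MHz

f_obs ≈ 2350 MHz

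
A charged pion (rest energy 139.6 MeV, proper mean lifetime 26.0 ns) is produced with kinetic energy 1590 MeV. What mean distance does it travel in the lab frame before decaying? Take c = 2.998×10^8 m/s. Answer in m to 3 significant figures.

d ≈ 96.3 m

γ = 1 + K/(m₀c²) = 1 + 1590/139.6 = 12.390
β = √(1 − 1/γ²) = 0.99674
Dilated lifetime: γτ₀ = 12.390 × 26.0 ns = 322.13 ns
d = βc·γτ₀ = 0.99674 × (2.998×10^8 m/s) × 3.2213×10^-7 s = 96.3 m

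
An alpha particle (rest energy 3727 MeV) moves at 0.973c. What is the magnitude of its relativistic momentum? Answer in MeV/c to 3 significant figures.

γ = 1/√(1 − 0.973²) = 4.3327
p = γβm₀c = 4.3327 × 0.973 × 3727 MeV/c = 15700 MeV/c

p ≈ 15700 MeV/c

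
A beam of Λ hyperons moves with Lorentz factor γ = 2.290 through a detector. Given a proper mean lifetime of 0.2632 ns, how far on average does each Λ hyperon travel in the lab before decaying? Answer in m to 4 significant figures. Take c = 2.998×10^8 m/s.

β = √(1 − 1/γ²) = √(1 − 1/2.290²) = 0.899616
Dilated lifetime: Δt = γτ₀ = 2.290 × 0.2632 ns = 0.602728 ns
d = vΔt = 0.899616c × 0.602728 ns = 2.69705×10^8 m/s × 6.02728×10^-10 s = 0.1626 m

d ≈ 0.1626 m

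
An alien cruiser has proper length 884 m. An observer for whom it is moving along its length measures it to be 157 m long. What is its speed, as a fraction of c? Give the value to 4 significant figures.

γ = L₀/L = 884/157 = 5.63057
β = √(1 − 1/γ²) = 0.9841

β ≈ 0.9841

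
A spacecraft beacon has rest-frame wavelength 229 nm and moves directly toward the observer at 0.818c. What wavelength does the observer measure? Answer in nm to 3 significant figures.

λ_obs ≈ 72.5 nm

Relativistic Doppler: λ_obs = λ_src √((1−β)/(1+β))
= 229 × √(0.18200/1.8180) = 229 × 0.31640 = 72.5 nm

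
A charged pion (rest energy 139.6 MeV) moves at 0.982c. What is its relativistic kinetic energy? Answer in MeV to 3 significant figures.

K ≈ 599 MeV

γ = 1/√(1 − 0.982²) = 5.2943
K = (γ − 1)m₀c² = (5.2943 − 1) × 139.6 MeV = 4.2943 × 139.6 MeV = 599 MeV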